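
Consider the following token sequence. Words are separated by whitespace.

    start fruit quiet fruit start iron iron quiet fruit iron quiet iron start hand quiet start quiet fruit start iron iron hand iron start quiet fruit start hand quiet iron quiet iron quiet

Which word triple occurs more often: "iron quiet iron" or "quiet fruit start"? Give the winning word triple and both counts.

"iron quiet iron": 2 occurrences
"quiet fruit start": 3 occurrences

"quiet fruit start" (3 vs 2)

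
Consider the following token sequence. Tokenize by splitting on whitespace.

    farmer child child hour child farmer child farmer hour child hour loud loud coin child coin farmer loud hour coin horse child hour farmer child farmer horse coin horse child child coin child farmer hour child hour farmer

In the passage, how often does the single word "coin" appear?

5

Scanning the 38 tokens for "coin":
  position 14: coin
  position 16: coin
  position 20: coin
  position 28: coin
  position 32: coin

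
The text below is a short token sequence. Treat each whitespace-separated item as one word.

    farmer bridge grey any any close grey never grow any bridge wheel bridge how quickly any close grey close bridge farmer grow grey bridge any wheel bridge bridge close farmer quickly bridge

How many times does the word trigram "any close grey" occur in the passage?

Scanning the 30 overlapping trigram windows for "any close grey":
  position 5–7: any close grey
  position 16–18: any close grey

2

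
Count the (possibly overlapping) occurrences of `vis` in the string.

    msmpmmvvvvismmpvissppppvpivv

Sliding a length-3 window over the 28 characters (26 positions):
  position 10–12: vis
  position 16–18: vis

2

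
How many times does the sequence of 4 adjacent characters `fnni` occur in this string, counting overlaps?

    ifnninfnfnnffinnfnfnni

Sliding a length-4 window over the 22 characters (19 positions):
  position 2–5: fnni
  position 19–22: fnni

2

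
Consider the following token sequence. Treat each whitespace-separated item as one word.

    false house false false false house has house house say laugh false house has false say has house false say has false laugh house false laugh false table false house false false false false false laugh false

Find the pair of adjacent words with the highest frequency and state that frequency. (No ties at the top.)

Bigram frequencies (highest first):
  false false: 6
  false house: 4
  house false: 4
  laugh false: 3
  false laugh: 3
  house has: 2
  … (10 more, each ≤ 2)

"false false", 6 times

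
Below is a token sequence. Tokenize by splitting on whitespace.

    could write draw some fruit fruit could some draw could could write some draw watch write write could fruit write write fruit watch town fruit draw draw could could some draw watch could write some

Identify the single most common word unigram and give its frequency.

Unigram frequencies (highest first):
  could: 8
  write: 7
  draw: 6
  some: 5
  fruit: 5
  watch: 3
  … (1 more, each ≤ 1)

"could", 8 times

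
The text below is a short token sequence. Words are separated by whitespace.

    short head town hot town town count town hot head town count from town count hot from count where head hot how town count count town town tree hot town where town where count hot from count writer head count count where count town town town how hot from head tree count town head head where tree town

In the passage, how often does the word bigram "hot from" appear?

Scanning the 57 overlapping bigram windows for "hot from":
  position 16–17: hot from
  position 35–36: hot from
  position 48–49: hot from

3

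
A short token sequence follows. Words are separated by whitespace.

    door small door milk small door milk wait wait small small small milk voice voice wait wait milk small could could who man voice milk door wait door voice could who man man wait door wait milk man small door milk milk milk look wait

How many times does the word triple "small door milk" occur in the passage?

3

Scanning the 43 overlapping trigram windows for "small door milk":
  position 2–4: small door milk
  position 5–7: small door milk
  position 39–41: small door milk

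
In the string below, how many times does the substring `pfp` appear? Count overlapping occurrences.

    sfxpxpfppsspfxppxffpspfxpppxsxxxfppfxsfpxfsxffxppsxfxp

Sliding a length-3 window over the 54 characters (52 positions):
  position 6–8: pfp

1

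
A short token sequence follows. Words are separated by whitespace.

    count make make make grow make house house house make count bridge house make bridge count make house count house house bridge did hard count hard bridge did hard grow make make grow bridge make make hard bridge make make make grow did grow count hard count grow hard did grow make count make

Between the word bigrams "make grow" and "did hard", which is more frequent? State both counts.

"make grow" (3 vs 2)

"make grow": 3 occurrences
"did hard": 2 occurrences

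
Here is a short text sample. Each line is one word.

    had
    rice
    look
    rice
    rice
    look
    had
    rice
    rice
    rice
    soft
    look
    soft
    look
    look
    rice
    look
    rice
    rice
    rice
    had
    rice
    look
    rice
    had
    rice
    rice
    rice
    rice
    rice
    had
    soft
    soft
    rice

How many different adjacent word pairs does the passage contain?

13

34 tokens → 33 bigram windows in total.
Repeated bigrams (each contributes count−1 duplicates):
  rice rice: 9
  had rice: 4
  look rice: 4
  rice look: 4
  rice had: 3
  soft look: 2
20 duplicate windows → 33 − 20 = 13 distinct.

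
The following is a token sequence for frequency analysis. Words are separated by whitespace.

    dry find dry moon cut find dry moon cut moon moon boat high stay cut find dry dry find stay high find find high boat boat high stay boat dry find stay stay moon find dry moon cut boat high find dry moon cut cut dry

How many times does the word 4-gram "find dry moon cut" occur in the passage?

4

Scanning the 43 overlapping 4-gram windows for "find dry moon cut":
  position 2–5: find dry moon cut
  position 6–9: find dry moon cut
  position 35–38: find dry moon cut
  position 41–44: find dry moon cut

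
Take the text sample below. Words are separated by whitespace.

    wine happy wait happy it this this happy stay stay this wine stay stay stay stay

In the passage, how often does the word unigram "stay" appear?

6

Scanning the 16 tokens for "stay":
  position 9: stay
  position 10: stay
  position 13: stay
  position 14: stay
  position 15: stay
  position 16: stay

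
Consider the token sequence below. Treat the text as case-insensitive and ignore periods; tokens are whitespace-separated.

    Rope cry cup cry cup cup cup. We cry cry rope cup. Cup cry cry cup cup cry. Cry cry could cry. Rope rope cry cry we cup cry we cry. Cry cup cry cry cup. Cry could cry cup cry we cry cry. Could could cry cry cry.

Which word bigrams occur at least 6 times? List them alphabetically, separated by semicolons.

Bigram counts meeting the condition (at least 6 times):
  cry cry: 10
  cry cup: 6
  cup cry: 7

cry cry; cry cup; cup cry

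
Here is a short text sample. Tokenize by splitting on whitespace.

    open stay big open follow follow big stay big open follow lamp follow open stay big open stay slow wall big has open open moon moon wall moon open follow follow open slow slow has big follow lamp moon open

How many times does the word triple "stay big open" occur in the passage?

3

Scanning the 38 overlapping trigram windows for "stay big open":
  position 2–4: stay big open
  position 8–10: stay big open
  position 15–17: stay big open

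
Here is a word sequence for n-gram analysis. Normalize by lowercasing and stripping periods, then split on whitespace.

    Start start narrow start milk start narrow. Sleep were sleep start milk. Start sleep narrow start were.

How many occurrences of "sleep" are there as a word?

3

Scanning the 17 tokens for "sleep":
  position 8: sleep
  position 10: sleep
  position 14: sleep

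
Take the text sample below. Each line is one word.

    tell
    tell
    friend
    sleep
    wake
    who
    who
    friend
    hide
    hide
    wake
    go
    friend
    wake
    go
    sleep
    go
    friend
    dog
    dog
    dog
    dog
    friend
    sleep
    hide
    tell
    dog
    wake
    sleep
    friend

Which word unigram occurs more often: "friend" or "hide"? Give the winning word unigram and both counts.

"friend": 6 occurrences
"hide": 3 occurrences

"friend" (6 vs 3)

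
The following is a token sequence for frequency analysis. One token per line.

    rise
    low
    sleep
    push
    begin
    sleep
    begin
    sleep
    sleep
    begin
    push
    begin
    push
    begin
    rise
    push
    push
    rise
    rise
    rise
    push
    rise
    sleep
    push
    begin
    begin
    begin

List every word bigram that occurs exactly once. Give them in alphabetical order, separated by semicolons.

Bigram counts meeting the condition (exactly once):
  begin rise: 1
  low sleep: 1
  push push: 1
  rise low: 1
  rise sleep: 1
  sleep sleep: 1

begin rise; low sleep; push push; rise low; rise sleep; sleep sleep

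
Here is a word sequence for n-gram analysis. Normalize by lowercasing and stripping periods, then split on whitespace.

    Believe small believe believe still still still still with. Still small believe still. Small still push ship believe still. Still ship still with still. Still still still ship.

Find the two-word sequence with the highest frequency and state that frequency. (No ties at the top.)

"still still", 7 times

Bigram frequencies (highest first):
  still still: 7
  believe still: 3
  small believe: 2
  still with: 2
  with still: 2
  still small: 2
  … (8 more, each ≤ 2)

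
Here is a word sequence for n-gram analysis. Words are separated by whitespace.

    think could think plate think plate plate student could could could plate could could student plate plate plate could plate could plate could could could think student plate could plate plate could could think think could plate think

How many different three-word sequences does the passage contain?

27

38 tokens → 36 trigram windows in total.
Repeated trigrams (each contributes count−1 duplicates):
  could plate could: 3
  plate could could: 3
  plate could plate: 3
  could could could: 2
  could could think: 2
  plate plate could: 2
9 duplicate windows → 36 − 9 = 27 distinct.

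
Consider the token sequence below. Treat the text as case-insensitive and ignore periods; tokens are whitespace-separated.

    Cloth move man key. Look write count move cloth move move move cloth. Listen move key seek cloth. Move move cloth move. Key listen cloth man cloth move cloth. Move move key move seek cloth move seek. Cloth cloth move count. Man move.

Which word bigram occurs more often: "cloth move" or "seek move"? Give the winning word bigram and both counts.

"cloth move" (8 vs 0)

"cloth move": 8 occurrences
"seek move": 0 occurrences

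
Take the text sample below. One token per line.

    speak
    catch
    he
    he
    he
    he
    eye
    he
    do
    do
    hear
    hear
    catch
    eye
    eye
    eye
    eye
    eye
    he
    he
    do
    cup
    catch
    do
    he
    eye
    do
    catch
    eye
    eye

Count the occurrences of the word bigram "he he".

Scanning the 29 overlapping bigram windows for "he he":
  position 3–4: he he
  position 4–5: he he
  position 5–6: he he
  position 19–20: he he

4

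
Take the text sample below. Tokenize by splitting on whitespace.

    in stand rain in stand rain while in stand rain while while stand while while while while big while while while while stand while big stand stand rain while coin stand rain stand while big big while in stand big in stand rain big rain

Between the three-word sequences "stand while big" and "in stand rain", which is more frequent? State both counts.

"in stand rain" (4 vs 2)

"stand while big": 2 occurrences
"in stand rain": 4 occurrences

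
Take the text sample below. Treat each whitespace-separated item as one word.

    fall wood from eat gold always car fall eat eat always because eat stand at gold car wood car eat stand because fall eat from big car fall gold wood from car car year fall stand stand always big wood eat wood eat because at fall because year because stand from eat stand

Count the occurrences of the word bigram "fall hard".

Scanning the 52 overlapping bigram windows for "fall hard":
  (none found)

0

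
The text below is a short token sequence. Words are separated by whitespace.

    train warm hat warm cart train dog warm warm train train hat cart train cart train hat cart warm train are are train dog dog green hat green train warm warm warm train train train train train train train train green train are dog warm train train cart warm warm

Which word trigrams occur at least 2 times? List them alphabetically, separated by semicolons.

Trigram counts meeting the condition (at least 2 times):
  train hat cart: 2
  train train train: 6
  warm train train: 3
  warm warm train: 2

train hat cart; train train train; warm train train; warm warm train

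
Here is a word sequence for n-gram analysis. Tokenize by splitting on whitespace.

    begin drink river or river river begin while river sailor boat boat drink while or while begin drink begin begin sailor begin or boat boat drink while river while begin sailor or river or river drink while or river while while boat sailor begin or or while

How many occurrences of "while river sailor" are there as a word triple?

1

Scanning the 45 overlapping trigram windows for "while river sailor":
  position 8–10: while river sailor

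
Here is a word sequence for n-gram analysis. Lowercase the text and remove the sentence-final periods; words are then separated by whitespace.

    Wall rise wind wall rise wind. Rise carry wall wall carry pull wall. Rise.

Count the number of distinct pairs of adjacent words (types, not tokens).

10

14 tokens → 13 bigram windows in total.
Repeated bigrams (each contributes count−1 duplicates):
  wall rise: 3
  rise wind: 2
3 duplicate windows → 13 − 3 = 10 distinct.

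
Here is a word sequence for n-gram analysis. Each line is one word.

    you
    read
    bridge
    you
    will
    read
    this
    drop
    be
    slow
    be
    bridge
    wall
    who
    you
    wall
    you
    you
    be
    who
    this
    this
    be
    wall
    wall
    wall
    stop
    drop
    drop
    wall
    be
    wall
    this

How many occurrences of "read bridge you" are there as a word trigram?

Scanning the 31 overlapping trigram windows for "read bridge you":
  position 2–4: read bridge you

1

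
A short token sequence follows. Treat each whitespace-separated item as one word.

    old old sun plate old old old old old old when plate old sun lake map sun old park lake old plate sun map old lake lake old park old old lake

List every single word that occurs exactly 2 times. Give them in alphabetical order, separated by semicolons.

Unigram counts meeting the condition (exactly 2 times):
  map: 2
  park: 2

map; park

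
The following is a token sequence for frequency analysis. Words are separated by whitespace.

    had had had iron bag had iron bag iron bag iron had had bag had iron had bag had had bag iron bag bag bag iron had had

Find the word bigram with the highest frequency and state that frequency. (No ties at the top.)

"had had", 5 times

Bigram frequencies (highest first):
  had had: 5
  iron bag: 4
  bag iron: 4
  had iron: 3
  bag had: 3
  iron had: 3
  … (2 more, each ≤ 3)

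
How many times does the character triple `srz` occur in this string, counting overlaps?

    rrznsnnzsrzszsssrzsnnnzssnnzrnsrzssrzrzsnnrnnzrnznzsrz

Sliding a length-3 window over the 54 characters (52 positions):
  position 9–11: srz
  position 16–18: srz
  position 31–33: srz
  position 35–37: srz
  position 52–54: srz

5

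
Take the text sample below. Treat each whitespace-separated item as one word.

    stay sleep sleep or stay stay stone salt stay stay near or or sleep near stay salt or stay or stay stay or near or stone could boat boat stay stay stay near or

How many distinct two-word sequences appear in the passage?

34 tokens → 33 bigram windows in total.
Repeated bigrams (each contributes count−1 duplicates):
  stay stay: 5
  near or: 3
  or stay: 3
  stay near: 2
  stay or: 2
10 duplicate windows → 33 − 10 = 23 distinct.

23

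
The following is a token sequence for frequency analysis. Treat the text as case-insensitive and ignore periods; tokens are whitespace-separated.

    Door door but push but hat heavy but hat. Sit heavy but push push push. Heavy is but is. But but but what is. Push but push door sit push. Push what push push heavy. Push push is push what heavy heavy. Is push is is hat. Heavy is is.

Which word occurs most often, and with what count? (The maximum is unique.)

Unigram frequencies (highest first):
  push: 14
  but: 9
  is: 9
  heavy: 7
  door: 3
  hat: 3
  … (2 more, each ≤ 3)

"push", 14 times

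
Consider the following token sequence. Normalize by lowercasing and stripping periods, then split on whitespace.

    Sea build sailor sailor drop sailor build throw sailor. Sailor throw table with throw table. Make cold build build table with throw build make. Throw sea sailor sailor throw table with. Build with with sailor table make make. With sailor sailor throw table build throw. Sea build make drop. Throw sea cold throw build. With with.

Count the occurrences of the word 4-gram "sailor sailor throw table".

Scanning the 53 overlapping 4-gram windows for "sailor sailor throw table":
  position 9–12: sailor sailor throw table
  position 27–30: sailor sailor throw table
  position 40–43: sailor sailor throw table

3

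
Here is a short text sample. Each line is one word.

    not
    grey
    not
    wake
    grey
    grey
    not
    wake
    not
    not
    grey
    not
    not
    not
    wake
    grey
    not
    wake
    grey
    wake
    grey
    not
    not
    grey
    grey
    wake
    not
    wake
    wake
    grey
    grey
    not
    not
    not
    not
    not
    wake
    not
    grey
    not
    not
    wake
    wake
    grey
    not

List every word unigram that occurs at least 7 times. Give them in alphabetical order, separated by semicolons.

Unigram counts meeting the condition (at least 7 times):
  grey: 13
  not: 21
  wake: 11

grey; not; wake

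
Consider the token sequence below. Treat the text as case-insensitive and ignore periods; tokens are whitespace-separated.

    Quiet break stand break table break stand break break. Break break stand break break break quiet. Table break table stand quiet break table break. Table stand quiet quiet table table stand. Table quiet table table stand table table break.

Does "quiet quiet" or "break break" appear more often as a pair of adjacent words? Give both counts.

"break break" (5 vs 1)

"quiet quiet": 1 occurrence
"break break": 5 occurrences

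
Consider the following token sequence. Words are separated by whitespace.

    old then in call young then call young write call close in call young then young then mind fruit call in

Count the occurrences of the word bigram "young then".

Scanning the 20 overlapping bigram windows for "young then":
  position 5–6: young then
  position 14–15: young then
  position 16–17: young then

3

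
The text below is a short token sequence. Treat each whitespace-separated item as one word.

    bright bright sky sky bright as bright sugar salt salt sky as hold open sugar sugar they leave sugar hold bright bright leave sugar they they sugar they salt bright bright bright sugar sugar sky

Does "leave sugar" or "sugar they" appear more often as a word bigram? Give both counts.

"sugar they" (3 vs 2)

"leave sugar": 2 occurrences
"sugar they": 3 occurrences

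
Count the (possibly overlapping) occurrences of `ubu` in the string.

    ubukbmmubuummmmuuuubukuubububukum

Sliding a length-3 window over the 33 characters (31 positions):
  position 1–3: ubu
  position 8–10: ubu
  position 19–21: ubu
  position 24–26: ubu
  position 26–28: ubu
  position 28–30: ubu

6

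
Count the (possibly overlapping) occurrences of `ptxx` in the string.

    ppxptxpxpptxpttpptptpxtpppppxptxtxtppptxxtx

1

Sliding a length-4 window over the 43 characters (40 positions):
  position 38–41: ptxx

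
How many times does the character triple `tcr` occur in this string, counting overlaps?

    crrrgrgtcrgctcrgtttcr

3

Sliding a length-3 window over the 21 characters (19 positions):
  position 8–10: tcr
  position 13–15: tcr
  position 19–21: tcr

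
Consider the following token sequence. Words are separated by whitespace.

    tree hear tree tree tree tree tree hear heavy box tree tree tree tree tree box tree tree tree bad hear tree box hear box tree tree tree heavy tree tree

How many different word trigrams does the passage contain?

31 tokens → 29 trigram windows in total.
Repeated trigrams (each contributes count−1 duplicates):
  tree tree tree: 8
  box tree tree: 3
9 duplicate windows → 29 − 9 = 20 distinct.

20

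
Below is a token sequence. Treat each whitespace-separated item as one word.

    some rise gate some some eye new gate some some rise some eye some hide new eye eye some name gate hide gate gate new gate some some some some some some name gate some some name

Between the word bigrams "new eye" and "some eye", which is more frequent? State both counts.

"some eye" (2 vs 1)

"new eye": 1 occurrence
"some eye": 2 occurrences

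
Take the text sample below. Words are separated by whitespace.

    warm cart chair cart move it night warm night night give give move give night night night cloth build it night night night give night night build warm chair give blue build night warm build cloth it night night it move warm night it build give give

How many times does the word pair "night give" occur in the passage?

2

Scanning the 46 overlapping bigram windows for "night give":
  position 10–11: night give
  position 23–24: night give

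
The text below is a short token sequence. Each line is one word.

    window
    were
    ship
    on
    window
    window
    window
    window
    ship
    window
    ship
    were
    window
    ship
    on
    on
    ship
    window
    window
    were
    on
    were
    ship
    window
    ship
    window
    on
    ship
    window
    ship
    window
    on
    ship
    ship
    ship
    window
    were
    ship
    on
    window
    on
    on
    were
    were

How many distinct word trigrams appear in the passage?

31

44 tokens → 42 trigram windows in total.
Repeated trigrams (each contributes count−1 duplicates):
  ship window ship: 3
  window ship window: 3
  on ship window: 2
  ship on window: 2
  ship window on: 2
  were ship on: 2
  window on ship: 2
  window were ship: 2
  … (1 more repeated)
11 duplicate windows → 42 − 11 = 31 distinct.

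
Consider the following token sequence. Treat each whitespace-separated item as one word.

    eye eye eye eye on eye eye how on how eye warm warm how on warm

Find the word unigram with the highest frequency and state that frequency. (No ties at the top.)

Unigram frequencies (highest first):
  eye: 7
  on: 3
  how: 3
  warm: 3

"eye", 7 times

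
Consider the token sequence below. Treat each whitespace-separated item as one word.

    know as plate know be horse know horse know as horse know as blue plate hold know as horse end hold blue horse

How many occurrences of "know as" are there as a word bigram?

4

Scanning the 22 overlapping bigram windows for "know as":
  position 1–2: know as
  position 9–10: know as
  position 12–13: know as
  position 17–18: know as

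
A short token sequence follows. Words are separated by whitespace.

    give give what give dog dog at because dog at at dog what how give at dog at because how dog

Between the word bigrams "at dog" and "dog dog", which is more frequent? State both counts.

"at dog": 2 occurrences
"dog dog": 1 occurrence

"at dog" (2 vs 1)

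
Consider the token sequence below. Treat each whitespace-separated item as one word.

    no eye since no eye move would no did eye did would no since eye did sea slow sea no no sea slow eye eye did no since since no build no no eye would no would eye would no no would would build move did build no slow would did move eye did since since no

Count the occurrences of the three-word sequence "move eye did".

1

Scanning the 55 overlapping trigram windows for "move eye did":
  position 52–54: move eye did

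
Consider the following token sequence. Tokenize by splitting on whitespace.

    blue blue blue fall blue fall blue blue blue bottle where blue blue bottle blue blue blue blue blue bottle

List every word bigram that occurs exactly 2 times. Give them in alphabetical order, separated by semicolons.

blue fall; fall blue

Bigram counts meeting the condition (exactly 2 times):
  blue fall: 2
  fall blue: 2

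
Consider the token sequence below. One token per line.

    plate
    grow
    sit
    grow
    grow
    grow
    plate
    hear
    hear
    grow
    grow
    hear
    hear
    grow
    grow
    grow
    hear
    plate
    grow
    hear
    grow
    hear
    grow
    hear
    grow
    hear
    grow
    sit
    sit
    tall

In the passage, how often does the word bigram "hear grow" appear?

Scanning the 29 overlapping bigram windows for "hear grow":
  position 9–10: hear grow
  position 13–14: hear grow
  position 20–21: hear grow
  position 22–23: hear grow
  position 24–25: hear grow
  position 26–27: hear grow

6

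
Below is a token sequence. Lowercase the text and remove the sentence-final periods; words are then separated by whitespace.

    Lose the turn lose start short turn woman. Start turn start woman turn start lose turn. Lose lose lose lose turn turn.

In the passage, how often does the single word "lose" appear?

7

Scanning the 22 tokens for "lose":
  position 1: lose
  position 4: lose
  position 15: lose
  position 17: lose
  position 18: lose
  position 19: lose
  position 20: lose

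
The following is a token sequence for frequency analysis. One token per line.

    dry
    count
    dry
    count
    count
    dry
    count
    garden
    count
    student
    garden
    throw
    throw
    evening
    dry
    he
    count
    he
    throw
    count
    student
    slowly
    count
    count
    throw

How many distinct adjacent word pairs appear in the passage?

25 tokens → 24 bigram windows in total.
Repeated bigrams (each contributes count−1 duplicates):
  dry count: 3
  count count: 2
  count dry: 2
  count student: 2
5 duplicate windows → 24 − 5 = 19 distinct.

19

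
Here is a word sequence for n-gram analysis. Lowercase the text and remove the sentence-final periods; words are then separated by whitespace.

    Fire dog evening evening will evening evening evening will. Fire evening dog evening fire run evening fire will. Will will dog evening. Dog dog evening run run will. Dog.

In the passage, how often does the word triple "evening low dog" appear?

0

Scanning the 27 overlapping trigram windows for "evening low dog":
  (none found)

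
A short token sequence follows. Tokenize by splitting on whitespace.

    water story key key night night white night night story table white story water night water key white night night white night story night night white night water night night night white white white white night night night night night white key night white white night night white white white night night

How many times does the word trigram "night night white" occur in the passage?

Scanning the 50 overlapping trigram windows for "night night white":
  position 5–7: night night white
  position 19–21: night night white
  position 24–26: night night white
  position 30–32: night night white
  position 39–41: night night white
  position 46–48: night night white

6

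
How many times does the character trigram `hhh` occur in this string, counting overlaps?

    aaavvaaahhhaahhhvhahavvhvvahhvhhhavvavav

3

Sliding a length-3 window over the 40 characters (38 positions):
  position 9–11: hhh
  position 14–16: hhh
  position 31–33: hhh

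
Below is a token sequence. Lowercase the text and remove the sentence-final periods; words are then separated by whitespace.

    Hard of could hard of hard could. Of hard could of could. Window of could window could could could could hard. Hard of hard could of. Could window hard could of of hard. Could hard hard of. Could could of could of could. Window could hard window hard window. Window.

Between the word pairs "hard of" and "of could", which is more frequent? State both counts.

"of could" (7 vs 4)

"hard of": 4 occurrences
"of could": 7 occurrences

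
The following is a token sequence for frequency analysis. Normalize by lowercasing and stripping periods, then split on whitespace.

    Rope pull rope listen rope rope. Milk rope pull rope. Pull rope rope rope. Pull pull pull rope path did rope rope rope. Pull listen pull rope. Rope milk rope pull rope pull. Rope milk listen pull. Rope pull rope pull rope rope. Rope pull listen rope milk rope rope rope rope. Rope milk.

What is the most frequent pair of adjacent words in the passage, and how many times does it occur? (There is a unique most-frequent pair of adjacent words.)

"rope rope", 12 times

Bigram frequencies (highest first):
  rope rope: 12
  rope pull: 10
  pull rope: 10
  rope milk: 5
  milk rope: 3
  listen rope: 2
  … (8 more, each ≤ 2)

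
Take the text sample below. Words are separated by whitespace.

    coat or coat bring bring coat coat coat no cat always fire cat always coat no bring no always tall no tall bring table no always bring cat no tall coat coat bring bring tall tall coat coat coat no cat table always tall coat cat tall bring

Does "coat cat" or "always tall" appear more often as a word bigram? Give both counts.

"always tall" (2 vs 1)

"coat cat": 1 occurrence
"always tall": 2 occurrences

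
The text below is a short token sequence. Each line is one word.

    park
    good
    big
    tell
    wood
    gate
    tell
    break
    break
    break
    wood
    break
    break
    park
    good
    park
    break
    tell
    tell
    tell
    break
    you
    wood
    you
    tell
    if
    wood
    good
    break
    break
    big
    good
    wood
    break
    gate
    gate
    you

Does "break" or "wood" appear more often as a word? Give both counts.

"break": 10 occurrences
"wood": 5 occurrences

"break" (10 vs 5)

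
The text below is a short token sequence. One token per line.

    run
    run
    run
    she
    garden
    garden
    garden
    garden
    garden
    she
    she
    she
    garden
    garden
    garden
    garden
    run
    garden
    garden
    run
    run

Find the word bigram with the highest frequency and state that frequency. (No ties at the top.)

"garden garden", 8 times

Bigram frequencies (highest first):
  garden garden: 8
  run run: 3
  she garden: 2
  she she: 2
  garden run: 2
  run she: 1
  … (2 more, each ≤ 1)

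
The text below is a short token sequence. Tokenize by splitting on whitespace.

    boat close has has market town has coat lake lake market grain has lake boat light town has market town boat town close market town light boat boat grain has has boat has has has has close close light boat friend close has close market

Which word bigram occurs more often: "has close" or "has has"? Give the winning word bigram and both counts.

"has has" (5 vs 2)

"has close": 2 occurrences
"has has": 5 occurrences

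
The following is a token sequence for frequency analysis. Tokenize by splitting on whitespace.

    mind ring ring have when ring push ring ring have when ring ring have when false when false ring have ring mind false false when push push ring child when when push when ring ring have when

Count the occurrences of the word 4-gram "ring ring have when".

Scanning the 34 overlapping 4-gram windows for "ring ring have when":
  position 2–5: ring ring have when
  position 8–11: ring ring have when
  position 12–15: ring ring have when
  position 34–37: ring ring have when

4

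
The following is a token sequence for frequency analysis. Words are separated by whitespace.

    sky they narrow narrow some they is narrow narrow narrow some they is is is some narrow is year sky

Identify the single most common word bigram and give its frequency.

"narrow narrow", 3 times

Bigram frequencies (highest first):
  narrow narrow: 3
  narrow some: 2
  some they: 2
  they is: 2
  is is: 2
  sky they: 1
  … (7 more, each ≤ 1)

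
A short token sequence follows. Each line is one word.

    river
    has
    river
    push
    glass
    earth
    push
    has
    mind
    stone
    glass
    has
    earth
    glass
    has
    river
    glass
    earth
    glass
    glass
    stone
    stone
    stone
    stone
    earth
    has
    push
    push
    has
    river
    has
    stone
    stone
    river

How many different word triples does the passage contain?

31

34 tokens → 32 trigram windows in total.
Repeated trigrams (each contributes count−1 duplicates):
  stone stone stone: 2
1 duplicate windows → 32 − 1 = 31 distinct.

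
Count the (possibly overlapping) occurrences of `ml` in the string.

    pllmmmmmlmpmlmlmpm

Sliding a length-2 window over the 18 characters (17 positions):
  position 8–9: ml
  position 12–13: ml
  position 14–15: ml

3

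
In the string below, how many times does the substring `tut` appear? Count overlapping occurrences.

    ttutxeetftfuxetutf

Sliding a length-3 window over the 18 characters (16 positions):
  position 2–4: tut
  position 15–17: tut

2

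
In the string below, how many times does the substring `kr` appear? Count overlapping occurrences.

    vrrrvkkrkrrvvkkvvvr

Sliding a length-2 window over the 19 characters (18 positions):
  position 7–8: kr
  position 9–10: kr

2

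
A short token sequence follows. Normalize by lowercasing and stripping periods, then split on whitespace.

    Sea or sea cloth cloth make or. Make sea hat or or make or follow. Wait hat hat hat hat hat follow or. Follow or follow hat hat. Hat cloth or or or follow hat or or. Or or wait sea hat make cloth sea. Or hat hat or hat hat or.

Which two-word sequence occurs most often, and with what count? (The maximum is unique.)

Bigram frequencies (highest first):
  hat hat: 8
  or or: 6
  hat or: 4
  or follow: 4
  sea or: 2
  make or: 2
  … (20 more, each ≤ 2)

"hat hat", 8 times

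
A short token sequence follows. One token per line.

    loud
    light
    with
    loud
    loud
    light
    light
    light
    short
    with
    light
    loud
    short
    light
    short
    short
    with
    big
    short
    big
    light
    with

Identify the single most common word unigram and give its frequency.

"light", 7 times

Unigram frequencies (highest first):
  light: 7
  short: 5
  loud: 4
  with: 4
  big: 2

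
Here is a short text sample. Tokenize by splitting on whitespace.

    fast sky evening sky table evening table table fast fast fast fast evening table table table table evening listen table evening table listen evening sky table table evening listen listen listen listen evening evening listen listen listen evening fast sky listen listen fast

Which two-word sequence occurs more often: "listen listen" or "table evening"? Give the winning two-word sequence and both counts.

"listen listen" (6 vs 4)

"listen listen": 6 occurrences
"table evening": 4 occurrences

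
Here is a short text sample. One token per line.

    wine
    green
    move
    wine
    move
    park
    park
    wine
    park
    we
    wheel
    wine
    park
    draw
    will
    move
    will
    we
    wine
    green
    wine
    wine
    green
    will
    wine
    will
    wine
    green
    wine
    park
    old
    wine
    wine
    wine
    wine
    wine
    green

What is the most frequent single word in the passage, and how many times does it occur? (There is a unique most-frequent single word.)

Unigram frequencies (highest first):
  wine: 15
  green: 5
  park: 5
  will: 4
  move: 3
  we: 2
  … (3 more, each ≤ 1)

"wine", 15 times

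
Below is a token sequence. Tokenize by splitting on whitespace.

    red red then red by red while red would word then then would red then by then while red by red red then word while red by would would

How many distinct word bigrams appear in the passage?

29 tokens → 28 bigram windows in total.
Repeated bigrams (each contributes count−1 duplicates):
  red by: 3
  red then: 3
  while red: 3
  by red: 2
  red red: 2
8 duplicate windows → 28 − 8 = 20 distinct.

20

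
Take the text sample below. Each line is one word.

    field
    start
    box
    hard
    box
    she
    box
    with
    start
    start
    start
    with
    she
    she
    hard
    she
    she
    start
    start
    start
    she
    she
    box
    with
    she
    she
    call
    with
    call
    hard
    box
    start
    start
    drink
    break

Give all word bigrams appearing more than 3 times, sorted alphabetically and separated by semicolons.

she she; start start

Bigram counts meeting the condition (more than 3 times):
  she she: 4
  start start: 5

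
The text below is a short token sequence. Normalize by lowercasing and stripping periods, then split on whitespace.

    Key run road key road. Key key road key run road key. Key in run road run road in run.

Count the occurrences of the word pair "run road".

Scanning the 19 overlapping bigram windows for "run road":
  position 2–3: run road
  position 10–11: run road
  position 15–16: run road
  position 17–18: run road

4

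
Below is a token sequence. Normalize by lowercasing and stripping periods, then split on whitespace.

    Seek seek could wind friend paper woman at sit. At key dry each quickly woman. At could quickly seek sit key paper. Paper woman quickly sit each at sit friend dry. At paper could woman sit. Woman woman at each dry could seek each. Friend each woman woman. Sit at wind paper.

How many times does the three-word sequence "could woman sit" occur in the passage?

Scanning the 50 overlapping trigram windows for "could woman sit":
  position 34–36: could woman sit

1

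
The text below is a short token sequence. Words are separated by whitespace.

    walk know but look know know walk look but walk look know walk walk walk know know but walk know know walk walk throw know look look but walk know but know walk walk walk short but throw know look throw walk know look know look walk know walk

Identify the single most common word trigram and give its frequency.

Trigram frequencies (highest first):
  know walk walk: 3
  walk know but: 2
  know know walk: 2
  look but walk: 2
  walk walk walk: 2
  walk know know: 2
  … (32 more, each ≤ 2)

"know walk walk", 3 times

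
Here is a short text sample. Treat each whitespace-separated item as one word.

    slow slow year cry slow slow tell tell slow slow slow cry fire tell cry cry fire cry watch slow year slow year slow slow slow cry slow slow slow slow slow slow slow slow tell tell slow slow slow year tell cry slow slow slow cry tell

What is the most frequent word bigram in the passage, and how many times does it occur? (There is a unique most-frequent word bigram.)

Bigram frequencies (highest first):
  slow slow: 17
  slow year: 4
  cry slow: 3
  slow cry: 3
  slow tell: 2
  tell tell: 2
  … (12 more, each ≤ 2)

"slow slow", 17 times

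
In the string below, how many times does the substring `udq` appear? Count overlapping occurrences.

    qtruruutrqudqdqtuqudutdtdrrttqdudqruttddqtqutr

Sliding a length-3 window over the 46 characters (44 positions):
  position 11–13: udq
  position 32–34: udq

2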